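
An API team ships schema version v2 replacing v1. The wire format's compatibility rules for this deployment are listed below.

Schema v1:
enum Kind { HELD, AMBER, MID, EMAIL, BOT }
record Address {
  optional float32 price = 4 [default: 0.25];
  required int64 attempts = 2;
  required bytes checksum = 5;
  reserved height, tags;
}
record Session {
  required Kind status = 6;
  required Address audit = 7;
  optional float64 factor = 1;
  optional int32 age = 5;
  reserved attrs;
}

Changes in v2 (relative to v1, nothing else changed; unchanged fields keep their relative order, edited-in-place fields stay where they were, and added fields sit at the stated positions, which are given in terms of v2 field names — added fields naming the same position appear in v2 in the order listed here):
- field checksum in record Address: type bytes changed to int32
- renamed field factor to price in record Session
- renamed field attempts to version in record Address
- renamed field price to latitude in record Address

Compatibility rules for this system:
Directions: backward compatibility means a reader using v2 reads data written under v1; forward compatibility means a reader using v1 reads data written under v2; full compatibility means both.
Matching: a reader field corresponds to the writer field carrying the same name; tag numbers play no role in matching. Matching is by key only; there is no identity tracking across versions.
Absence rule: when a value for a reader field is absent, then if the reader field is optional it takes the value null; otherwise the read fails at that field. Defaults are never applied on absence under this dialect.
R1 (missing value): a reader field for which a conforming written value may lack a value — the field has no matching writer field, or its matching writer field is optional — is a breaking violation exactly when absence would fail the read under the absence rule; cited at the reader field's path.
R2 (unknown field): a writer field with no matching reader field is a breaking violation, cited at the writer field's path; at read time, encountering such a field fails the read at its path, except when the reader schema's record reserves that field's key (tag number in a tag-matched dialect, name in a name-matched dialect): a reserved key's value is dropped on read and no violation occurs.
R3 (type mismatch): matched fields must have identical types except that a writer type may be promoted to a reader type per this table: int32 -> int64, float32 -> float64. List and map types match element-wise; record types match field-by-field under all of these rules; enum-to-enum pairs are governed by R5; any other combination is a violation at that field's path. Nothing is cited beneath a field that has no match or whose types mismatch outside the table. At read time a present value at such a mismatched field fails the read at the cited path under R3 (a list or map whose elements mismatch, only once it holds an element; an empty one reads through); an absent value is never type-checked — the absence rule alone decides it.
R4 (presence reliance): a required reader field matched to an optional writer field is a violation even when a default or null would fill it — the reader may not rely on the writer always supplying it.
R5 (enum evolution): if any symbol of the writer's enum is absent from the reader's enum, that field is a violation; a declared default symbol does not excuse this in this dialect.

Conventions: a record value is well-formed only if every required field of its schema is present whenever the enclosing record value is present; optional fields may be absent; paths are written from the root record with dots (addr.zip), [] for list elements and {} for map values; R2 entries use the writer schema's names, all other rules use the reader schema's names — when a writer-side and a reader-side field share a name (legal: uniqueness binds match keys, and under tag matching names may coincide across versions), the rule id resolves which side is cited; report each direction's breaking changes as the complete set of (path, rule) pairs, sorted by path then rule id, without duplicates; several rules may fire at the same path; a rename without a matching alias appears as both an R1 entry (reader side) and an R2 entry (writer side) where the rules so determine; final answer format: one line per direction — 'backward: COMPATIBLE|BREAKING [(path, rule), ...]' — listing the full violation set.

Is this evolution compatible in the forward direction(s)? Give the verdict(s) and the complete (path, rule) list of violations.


forward: BREAKING [(audit.attempts, R1), (audit.checksum, R3), (audit.latitude, R2), (audit.version, R2), (price, R2)]

each type pair in Session: writer, then reader
forward pass over Session, reader schema v1, writer schema v2:
  status <- status (Kind -> Kind, writer required)
  audit <- audit (Address -> Address, writer required)
  no writer field matches reader factor
  age <- age (int32 -> int32, writer optional)
  writer price: unknown to reader
  no writer field matches reader audit.price
  no writer field matches reader audit.attempts
  audit.checksum <- audit.checksum (int32 -> bytes, writer required)
  writer audit.latitude: unknown to reader
  writer audit.version: unknown to reader
  breaking: (audit.attempts, R1)
  breaking: (audit.checksum, R3)
  breaking: (audit.latitude, R2)
  breaking: (audit.version, R2)
  breaking: (price, R2)
  => forward verdict for Session: BREAKING, 5 violation(s)


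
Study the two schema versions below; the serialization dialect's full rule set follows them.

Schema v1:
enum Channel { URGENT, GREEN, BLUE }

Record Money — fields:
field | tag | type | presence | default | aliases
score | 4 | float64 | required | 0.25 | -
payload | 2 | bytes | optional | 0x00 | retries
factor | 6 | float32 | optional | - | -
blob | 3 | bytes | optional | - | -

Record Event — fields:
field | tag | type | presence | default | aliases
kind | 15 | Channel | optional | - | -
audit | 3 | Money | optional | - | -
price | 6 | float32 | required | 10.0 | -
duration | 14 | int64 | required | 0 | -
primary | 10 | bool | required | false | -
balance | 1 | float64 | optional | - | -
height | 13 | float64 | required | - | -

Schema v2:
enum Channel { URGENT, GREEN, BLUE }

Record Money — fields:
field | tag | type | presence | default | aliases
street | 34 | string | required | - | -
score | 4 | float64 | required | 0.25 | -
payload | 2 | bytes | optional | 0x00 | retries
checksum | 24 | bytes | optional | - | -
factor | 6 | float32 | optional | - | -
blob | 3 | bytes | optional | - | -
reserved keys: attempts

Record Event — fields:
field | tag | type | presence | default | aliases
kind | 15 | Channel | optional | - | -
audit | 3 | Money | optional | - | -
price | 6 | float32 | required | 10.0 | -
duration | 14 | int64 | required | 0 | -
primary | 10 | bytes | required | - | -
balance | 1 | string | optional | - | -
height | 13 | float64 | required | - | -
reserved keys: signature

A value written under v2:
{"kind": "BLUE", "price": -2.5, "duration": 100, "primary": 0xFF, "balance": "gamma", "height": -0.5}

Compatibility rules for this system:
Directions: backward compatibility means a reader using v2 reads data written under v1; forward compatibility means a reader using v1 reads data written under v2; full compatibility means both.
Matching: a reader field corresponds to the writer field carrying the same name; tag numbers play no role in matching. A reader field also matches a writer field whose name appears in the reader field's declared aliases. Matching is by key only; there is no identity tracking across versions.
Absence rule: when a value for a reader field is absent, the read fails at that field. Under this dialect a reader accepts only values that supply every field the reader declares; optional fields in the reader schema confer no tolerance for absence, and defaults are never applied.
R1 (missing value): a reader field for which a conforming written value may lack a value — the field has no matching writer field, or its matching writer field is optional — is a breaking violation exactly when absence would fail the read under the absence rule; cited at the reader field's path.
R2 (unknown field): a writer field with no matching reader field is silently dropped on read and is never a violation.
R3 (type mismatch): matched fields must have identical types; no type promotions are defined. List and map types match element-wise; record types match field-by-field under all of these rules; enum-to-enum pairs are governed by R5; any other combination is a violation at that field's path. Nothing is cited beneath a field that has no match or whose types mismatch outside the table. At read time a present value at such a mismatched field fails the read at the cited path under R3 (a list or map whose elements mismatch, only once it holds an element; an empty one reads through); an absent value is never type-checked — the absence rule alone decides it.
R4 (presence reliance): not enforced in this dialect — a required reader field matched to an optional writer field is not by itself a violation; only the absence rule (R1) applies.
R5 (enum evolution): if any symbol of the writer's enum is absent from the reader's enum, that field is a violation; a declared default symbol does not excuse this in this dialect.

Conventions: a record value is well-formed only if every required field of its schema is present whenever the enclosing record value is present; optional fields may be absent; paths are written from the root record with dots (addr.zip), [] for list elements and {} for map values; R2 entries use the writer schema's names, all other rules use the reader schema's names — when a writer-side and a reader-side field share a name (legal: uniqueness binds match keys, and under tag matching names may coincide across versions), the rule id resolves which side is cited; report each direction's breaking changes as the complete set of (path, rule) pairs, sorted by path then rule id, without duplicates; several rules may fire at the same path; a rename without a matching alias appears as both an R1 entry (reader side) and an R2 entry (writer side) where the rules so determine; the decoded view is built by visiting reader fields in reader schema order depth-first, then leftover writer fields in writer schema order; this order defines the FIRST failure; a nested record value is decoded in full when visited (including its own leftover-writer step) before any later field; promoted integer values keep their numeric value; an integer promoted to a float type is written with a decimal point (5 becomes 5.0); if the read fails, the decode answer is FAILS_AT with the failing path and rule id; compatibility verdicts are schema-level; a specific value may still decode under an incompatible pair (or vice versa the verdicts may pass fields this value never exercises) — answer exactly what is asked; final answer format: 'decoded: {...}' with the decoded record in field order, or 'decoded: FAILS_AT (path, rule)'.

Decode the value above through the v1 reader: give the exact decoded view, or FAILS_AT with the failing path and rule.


decoded: FAILS_AT (audit, R1)

each type pair in Event: writer, then reader
decode (reader v1):
  kind := "BLUE"
  read fails at audit under R1 (no fill)
  => FAILS_AT (audit, R1)
checking off the Event differences that do not matter here:
  field primary in record Event: type bool changed to bytes (its default is dropped) -> changes Event's schema-level verdicts only — the decode of this value is the same
  added field checksum to record Money: optional bytes, tag 24 (in v2 it sits immediately before factor) -> changes Event's schema-level verdicts only — the decode of this value is the same
  added field street to record Money: required string, tag 34 (in v2 it sits immediately before score) -> changes Event's schema-level verdicts only — the decode of this value is the same
  field balance in record Event: type float64 changed to string -> changes Event's schema-level verdicts only — the decode of this value is the same


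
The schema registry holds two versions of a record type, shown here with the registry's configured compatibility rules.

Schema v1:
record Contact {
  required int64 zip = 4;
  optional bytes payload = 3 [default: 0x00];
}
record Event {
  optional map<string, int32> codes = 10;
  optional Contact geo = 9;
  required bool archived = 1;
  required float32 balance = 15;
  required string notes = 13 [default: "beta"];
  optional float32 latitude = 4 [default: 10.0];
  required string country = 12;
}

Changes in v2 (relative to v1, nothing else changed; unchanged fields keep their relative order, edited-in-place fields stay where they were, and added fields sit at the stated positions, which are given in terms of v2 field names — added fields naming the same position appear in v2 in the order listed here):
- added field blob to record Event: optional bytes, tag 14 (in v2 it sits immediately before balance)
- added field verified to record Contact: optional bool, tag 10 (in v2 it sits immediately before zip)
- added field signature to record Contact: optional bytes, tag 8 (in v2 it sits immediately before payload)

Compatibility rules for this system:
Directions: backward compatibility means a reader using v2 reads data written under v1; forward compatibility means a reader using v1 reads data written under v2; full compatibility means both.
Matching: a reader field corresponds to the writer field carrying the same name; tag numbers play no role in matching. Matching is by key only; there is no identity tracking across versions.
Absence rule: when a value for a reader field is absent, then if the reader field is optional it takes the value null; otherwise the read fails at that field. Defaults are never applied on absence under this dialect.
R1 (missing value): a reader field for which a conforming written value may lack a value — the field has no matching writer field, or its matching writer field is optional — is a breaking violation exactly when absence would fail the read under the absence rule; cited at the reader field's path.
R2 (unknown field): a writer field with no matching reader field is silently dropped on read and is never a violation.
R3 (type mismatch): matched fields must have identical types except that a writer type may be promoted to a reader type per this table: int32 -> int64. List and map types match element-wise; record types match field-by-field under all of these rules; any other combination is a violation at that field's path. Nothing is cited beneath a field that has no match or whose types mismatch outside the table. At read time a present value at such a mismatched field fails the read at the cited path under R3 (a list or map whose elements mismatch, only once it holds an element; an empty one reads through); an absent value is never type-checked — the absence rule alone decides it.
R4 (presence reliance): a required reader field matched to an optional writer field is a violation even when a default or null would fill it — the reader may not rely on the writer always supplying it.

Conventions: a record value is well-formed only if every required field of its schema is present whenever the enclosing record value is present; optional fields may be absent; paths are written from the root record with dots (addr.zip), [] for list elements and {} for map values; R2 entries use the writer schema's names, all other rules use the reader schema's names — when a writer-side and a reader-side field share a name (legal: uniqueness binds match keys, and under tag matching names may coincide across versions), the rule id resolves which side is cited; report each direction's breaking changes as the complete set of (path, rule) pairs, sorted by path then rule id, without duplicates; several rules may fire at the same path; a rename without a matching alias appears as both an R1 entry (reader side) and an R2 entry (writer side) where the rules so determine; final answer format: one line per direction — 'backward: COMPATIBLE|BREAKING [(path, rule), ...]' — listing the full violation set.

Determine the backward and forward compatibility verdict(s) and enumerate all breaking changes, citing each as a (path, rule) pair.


backward: COMPATIBLE []; forward: COMPATIBLE []

in Event below, arrows point writer -> reader
backward for Event (reader v2, writer v1):
  writer optional, map<string, int32> -> map<string, int32>: reader codes maps from writer codes
  writer optional, Contact -> Contact: reader geo maps from writer geo
  writer required, bool -> bool: reader archived maps from writer archived
  blob has no writer counterpart
  writer required, float32 -> float32: reader balance maps from writer balance
  writer required, string -> string: reader notes maps from writer notes
  writer optional, float32 -> float32: reader latitude maps from writer latitude
  writer required, string -> string: reader country maps from writer country
  geo.verified has no writer counterpart
  writer required, int64 -> int64: reader geo.zip maps from writer geo.zip
  geo.signature has no writer counterpart
  writer optional, bytes -> bytes: reader geo.payload maps from writer geo.payload
  => backward verdict for Event: COMPATIBLE, no violations
forward for Event (reader v1, writer v2):
  writer optional, map<string, int32> -> map<string, int32>: reader codes maps from writer codes
  writer optional, Contact -> Contact: reader geo maps from writer geo
  writer required, bool -> bool: reader archived maps from writer archived
  writer required, float32 -> float32: reader balance maps from writer balance
  writer required, string -> string: reader notes maps from writer notes
  writer optional, float32 -> float32: reader latitude maps from writer latitude
  writer required, string -> string: reader country maps from writer country
  blob (writer side), unknown to reader
  writer required, int64 -> int64: reader geo.zip maps from writer geo.zip
  writer optional, bytes -> bytes: reader geo.payload maps from writer geo.payload
  geo.verified (writer side), unknown to reader
  geo.signature (writer side), unknown to reader
  => forward verdict for Event: COMPATIBLE, no violations


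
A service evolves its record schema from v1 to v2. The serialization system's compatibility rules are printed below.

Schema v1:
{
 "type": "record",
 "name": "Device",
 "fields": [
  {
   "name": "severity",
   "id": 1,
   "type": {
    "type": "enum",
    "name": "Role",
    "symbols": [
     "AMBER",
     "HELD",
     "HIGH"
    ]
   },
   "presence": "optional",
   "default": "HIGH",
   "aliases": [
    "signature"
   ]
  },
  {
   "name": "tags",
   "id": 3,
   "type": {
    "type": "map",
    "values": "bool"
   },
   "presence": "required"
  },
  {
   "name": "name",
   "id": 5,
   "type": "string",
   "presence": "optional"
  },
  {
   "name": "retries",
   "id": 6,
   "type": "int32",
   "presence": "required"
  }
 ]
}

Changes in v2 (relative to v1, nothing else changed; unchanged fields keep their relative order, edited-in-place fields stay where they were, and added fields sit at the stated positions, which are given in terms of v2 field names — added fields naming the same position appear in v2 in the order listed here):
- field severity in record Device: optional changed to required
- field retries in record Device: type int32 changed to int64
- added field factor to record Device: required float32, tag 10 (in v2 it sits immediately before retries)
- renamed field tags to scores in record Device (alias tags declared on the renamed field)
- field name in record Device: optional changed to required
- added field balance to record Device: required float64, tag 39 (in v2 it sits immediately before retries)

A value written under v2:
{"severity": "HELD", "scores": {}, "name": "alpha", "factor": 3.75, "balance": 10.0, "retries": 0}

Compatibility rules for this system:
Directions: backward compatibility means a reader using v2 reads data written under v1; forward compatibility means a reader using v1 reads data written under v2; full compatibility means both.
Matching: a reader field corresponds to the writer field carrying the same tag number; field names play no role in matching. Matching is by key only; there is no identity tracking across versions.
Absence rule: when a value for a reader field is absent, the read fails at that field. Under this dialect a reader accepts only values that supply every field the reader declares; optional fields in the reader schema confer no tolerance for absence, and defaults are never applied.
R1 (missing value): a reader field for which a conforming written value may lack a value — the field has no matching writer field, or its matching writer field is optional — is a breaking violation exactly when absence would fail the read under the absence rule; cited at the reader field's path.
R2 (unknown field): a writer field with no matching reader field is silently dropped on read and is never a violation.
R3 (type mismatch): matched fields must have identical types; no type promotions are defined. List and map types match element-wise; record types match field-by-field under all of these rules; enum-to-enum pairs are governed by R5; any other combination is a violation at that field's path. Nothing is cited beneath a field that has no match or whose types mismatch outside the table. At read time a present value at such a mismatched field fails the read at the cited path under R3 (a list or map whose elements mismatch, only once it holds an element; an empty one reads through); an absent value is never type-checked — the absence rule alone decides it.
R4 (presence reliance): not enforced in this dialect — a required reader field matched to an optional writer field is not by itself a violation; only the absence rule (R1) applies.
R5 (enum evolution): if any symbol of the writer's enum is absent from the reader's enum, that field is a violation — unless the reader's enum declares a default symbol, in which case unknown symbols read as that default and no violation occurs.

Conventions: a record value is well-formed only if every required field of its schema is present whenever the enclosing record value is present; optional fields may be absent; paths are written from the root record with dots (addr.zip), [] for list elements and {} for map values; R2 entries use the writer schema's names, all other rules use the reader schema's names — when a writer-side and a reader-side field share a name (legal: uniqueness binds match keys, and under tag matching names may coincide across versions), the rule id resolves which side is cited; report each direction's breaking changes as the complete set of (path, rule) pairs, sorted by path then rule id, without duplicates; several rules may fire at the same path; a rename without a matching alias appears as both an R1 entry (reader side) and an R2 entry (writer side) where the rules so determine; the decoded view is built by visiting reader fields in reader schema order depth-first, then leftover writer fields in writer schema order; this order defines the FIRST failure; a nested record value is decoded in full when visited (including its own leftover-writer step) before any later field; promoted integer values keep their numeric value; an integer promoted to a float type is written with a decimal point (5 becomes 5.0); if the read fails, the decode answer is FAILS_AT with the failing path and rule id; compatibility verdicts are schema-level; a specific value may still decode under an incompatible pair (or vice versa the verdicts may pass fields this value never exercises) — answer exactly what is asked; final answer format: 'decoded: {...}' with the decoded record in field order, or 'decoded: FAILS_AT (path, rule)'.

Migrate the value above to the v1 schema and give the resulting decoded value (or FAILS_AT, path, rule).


decoded: FAILS_AT (retries, R3)

arrows below run writer -> reader for Device
migrating the Device value to v1:
  severity := "HELD"
  tags := {} (from writer scores)
  name := "alpha"
  read fails at retries under R3
  => FAILS_AT (retries, R3)
ruling out the remaining Device differences:
  field severity in record Device: optional changed to required -> shifts the Device verdicts, not this decode
  added field factor to record Device: required float32, tag 10 (in v2 it sits immediately before retries) -> shifts the Device verdicts, not this decode
  renamed field tags to scores in record Device (alias tags declared on the renamed field) -> no rule fires on it and the decoded Device view is identical with or without it
  field name in record Device: optional changed to required -> shifts the Device verdicts, not this decode
  added field balance to record Device: required float64, tag 39 (in v2 it sits immediately before retries) -> shifts the Device verdicts, not this decode


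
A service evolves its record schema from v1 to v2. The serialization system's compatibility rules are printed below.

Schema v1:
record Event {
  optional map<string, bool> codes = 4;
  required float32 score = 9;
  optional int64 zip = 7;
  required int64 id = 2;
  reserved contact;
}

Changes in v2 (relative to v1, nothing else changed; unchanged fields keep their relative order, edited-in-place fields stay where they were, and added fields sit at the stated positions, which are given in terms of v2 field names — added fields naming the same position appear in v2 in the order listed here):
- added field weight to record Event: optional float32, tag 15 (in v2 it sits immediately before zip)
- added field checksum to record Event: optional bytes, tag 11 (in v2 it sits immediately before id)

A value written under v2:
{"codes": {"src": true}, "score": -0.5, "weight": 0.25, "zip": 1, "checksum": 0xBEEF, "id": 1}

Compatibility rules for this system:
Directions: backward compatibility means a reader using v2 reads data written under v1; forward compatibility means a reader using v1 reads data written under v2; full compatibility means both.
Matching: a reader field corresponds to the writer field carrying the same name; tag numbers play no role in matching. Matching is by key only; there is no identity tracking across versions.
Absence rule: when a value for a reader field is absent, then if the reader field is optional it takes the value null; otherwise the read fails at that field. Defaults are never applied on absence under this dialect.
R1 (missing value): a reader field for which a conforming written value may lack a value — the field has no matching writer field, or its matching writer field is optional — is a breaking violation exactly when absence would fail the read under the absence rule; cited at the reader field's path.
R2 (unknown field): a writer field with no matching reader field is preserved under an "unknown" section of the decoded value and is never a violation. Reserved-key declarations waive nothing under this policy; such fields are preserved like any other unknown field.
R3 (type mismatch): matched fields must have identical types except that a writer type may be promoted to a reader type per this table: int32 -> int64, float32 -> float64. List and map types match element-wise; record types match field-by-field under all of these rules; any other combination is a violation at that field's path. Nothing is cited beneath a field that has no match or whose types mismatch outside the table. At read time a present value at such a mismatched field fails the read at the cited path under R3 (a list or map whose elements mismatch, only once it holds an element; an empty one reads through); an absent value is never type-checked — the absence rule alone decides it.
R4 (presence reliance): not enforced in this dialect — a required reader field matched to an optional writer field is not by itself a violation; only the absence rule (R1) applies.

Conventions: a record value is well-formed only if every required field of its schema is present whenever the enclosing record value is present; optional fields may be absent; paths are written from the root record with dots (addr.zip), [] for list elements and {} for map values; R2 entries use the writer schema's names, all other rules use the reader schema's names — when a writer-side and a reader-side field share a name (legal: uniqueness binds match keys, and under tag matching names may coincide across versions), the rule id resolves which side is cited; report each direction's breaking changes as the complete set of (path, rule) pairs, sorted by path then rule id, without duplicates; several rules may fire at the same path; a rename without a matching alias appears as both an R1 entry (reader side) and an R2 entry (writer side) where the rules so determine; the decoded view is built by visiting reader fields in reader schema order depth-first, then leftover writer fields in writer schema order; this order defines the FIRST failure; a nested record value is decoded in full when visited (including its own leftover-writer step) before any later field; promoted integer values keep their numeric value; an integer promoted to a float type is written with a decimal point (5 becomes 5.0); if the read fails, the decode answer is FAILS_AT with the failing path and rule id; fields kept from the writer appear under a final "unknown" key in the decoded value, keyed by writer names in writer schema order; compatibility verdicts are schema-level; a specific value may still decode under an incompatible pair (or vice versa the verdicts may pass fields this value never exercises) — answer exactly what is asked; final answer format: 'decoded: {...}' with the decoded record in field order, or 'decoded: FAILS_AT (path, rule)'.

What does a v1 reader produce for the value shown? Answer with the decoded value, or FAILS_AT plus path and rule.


the writer's type comes first in each Event pair
decoding the Event value with the v1 reader:
  codes := {"src": true}
  score := -0.5
  zip := 1
  id := 1
  writer weight: kept under "unknown"
  writer checksum: kept under "unknown"
  => decoded: {"codes": {"src": true}, "score": -0.5, "zip": 1, "id": 1, "unknown": {"weight": 0.25, "checksum": 0xBEEF}}

decoded: {"codes": {"src": true}, "score": -0.5, "zip": 1, "id": 1, "unknown": {"weight": 0.25, "checksum": 0xBEEF}}


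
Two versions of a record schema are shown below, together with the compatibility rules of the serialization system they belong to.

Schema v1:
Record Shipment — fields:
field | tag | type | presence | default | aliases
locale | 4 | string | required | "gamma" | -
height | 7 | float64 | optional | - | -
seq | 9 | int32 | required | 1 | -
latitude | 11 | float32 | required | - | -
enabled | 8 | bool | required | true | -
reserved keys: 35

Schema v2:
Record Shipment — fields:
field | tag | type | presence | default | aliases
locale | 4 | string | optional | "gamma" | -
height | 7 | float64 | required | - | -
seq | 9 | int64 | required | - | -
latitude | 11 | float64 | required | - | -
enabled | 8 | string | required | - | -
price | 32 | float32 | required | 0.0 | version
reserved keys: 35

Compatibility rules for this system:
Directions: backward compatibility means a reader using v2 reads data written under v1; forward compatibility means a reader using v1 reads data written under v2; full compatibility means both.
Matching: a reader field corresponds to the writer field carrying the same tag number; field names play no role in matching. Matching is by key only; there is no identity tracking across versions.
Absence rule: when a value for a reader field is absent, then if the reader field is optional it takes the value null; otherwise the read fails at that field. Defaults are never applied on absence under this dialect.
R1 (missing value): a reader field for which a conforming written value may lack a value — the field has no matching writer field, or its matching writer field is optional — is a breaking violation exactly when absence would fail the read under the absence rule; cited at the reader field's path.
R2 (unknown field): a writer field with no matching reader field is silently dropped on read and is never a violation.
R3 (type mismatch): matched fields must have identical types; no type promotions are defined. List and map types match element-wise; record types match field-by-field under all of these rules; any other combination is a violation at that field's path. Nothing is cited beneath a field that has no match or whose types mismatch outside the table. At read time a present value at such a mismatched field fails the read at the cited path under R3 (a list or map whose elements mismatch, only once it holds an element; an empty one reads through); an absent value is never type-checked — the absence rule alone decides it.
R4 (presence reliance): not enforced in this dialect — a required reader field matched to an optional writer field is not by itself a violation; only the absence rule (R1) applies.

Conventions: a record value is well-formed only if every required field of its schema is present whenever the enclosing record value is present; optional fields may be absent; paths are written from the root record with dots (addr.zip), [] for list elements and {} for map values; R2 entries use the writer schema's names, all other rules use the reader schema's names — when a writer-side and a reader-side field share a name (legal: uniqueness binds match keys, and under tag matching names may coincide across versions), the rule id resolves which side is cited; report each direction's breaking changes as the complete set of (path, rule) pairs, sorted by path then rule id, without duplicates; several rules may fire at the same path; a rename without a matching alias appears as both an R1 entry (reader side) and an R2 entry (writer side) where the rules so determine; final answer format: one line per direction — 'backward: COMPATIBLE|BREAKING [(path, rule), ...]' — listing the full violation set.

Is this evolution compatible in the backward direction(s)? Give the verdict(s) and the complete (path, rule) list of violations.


in Shipment below, arrows point writer -> reader
backward pass over Shipment, reader schema v2, writer schema v1:
  locale: string -> string, writer required; from locale
  height: float64 -> float64, writer optional; from height
  seq: int32 -> int64, writer required; from seq
  latitude: float32 -> float64, writer required; from latitude
  enabled: bool -> string, writer required; from enabled
  price: no writer-side match
  breaking: (enabled, R3)
  breaking: (height, R1)
  breaking: (latitude, R3)
  breaking: (price, R1)
  breaking: (seq, R3)
  backward on Shipment therefore BREAKING (5)
the other Shipment changes do not affect what is asked:
  field locale in record Shipment: required changed to optional -> matters only for Shipment's forward compatibility — outside the asked direction

backward: BREAKING [(enabled, R3), (height, R1), (latitude, R3), (price, R1), (seq, R3)]


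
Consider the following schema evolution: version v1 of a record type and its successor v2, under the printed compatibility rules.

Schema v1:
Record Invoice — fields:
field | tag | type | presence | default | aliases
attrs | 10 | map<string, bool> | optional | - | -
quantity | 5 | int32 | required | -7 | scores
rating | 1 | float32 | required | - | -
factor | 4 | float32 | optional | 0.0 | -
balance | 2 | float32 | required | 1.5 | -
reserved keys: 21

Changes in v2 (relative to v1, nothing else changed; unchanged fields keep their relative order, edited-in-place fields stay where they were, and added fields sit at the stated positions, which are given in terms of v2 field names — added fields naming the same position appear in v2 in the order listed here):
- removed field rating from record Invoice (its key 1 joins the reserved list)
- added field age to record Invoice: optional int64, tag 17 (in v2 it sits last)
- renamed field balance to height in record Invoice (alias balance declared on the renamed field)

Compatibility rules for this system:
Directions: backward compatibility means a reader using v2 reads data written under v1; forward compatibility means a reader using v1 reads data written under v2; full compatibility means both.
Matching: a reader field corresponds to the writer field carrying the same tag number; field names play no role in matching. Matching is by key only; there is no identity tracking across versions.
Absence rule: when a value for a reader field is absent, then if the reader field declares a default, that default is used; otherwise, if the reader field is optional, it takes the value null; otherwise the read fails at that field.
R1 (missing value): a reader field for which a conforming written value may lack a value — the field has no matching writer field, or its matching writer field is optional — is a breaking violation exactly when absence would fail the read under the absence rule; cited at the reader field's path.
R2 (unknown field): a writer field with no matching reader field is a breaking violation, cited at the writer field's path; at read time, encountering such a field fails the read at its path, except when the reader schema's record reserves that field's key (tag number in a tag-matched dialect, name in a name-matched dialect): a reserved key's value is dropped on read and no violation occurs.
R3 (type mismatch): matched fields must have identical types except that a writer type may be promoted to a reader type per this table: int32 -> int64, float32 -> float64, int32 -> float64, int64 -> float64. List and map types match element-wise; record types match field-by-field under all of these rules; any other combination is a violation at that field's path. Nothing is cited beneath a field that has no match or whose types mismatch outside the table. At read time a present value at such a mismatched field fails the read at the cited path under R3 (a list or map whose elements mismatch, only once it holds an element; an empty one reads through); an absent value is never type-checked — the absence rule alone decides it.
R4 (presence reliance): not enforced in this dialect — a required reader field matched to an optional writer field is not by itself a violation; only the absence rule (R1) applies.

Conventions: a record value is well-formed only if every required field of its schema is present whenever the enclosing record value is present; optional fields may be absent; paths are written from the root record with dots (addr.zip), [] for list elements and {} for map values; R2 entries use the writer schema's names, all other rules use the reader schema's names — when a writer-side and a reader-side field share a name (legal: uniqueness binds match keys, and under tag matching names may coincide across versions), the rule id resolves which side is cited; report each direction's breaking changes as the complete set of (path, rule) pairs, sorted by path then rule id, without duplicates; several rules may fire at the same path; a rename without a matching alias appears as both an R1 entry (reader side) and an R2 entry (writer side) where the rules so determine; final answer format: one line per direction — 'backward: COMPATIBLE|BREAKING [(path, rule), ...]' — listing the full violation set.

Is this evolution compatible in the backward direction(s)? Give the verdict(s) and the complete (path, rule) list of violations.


backward: COMPATIBLE []

the writer's type comes first in each Invoice pair
backward analysis of Invoice with v2 as reader and v1 as writer:
  attrs: paired with writer attrs (map<string, bool> -> map<string, bool>; writer optional)
  quantity: paired with writer quantity (int32 -> int32; writer required)
  factor: paired with writer factor (float32 -> float32; writer optional)
  height: paired with writer balance (float32 -> float32; writer required)
  age: no writer match
  leftover writer field: rating
  => backward: COMPATIBLE
the rest of the Invoice diff is inert for this question:
  removed field rating from record Invoice (its key 1 joins the reserved list) -> affects forward compatibility only, which is not asked
  added field age to record Invoice: optional int64, tag 17 (in v2 it sits last) -> affects forward compatibility only, which is not asked
  renamed field balance to height in record Invoice (alias balance declared on the renamed field) -> inert for the asked Invoice verdict: nothing fires


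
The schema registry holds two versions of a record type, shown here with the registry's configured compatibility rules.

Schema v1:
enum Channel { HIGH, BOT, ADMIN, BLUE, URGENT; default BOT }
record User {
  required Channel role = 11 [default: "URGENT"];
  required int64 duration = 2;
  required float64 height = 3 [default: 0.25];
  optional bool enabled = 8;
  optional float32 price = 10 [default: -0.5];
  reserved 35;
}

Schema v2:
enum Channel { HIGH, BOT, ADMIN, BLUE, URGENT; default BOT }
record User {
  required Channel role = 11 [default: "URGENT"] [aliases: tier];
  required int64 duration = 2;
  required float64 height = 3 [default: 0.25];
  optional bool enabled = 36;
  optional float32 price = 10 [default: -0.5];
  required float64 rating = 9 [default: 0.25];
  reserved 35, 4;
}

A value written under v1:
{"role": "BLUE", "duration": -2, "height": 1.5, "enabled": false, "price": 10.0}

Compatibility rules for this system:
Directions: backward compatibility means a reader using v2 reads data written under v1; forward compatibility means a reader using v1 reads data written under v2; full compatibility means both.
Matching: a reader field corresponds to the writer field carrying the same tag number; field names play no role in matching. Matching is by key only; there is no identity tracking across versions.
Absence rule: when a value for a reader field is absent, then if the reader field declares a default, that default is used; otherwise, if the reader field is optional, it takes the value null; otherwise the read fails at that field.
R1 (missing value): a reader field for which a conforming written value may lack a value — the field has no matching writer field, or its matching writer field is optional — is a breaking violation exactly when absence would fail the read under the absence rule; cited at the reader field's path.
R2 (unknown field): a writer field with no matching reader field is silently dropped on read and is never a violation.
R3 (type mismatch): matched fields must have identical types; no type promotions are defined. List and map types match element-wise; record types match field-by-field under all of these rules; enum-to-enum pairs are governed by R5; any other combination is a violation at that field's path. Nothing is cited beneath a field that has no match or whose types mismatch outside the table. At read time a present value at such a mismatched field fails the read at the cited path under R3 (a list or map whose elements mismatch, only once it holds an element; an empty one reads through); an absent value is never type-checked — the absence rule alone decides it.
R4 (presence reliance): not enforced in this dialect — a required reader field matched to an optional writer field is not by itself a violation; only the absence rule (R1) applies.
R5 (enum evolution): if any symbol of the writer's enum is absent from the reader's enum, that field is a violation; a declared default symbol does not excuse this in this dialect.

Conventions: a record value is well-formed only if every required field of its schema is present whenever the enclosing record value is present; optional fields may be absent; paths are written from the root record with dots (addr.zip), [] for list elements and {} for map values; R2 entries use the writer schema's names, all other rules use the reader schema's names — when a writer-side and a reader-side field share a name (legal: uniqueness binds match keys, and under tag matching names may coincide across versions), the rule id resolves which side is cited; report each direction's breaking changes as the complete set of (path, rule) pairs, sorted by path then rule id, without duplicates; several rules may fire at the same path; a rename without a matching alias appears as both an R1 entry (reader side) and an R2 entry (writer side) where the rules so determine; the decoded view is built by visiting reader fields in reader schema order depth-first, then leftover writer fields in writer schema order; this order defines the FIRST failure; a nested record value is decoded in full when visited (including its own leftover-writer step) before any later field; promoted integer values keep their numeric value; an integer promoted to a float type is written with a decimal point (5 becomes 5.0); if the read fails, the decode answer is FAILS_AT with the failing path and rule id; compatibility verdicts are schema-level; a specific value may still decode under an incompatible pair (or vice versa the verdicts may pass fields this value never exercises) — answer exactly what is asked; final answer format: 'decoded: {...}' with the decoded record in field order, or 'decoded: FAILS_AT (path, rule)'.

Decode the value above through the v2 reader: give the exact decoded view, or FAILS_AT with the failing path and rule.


decoded: {"role": "BLUE", "duration": -2, "height": 1.5, "enabled": null, "price": 10.0, "rating": 0.25}

each type pair in User: writer, then reader
decoding the User value with the v2 reader:
  role := "BLUE"
  duration := -2
  height := 1.5
  enabled := null (absent, optional -> null)
  price := 10.0
  rating := 0.25 (absent -> default)
  writer enabled: unknown -> dropped
  => decoded: {"role": "BLUE", "duration": -2, "height": 1.5, "enabled": null, "price": 10.0, "rating": 0.25}
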